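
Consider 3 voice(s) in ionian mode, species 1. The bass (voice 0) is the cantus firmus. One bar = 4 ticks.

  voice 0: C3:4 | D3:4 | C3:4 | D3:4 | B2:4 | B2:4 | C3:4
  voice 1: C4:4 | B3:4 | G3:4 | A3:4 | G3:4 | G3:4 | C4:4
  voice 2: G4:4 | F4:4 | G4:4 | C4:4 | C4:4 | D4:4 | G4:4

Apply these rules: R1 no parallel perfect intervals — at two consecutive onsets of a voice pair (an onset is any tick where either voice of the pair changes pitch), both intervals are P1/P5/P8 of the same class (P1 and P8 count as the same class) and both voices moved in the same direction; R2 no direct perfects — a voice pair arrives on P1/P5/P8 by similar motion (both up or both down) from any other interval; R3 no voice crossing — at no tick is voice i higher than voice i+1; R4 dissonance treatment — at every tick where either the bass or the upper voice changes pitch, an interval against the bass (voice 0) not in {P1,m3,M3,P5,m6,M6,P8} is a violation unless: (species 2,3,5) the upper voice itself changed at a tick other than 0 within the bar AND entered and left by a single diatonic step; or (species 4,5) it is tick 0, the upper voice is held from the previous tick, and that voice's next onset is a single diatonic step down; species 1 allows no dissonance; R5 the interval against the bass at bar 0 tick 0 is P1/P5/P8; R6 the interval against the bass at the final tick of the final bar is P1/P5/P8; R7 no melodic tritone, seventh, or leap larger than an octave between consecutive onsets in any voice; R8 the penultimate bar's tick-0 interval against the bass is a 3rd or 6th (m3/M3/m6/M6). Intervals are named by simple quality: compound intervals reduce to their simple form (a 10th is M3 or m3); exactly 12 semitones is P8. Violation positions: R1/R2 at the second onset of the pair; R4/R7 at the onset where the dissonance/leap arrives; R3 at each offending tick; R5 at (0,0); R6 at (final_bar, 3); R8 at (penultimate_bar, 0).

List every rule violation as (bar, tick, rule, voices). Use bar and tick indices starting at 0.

bar 0: v0=C3 v1=C4 v2=G4 downbeat P5
bar 1: v0=D3 v1=B3 v2=F4 downbeat m3
bar 2: v0=C3 v1=G3 v2=G4 downbeat P5
bar 3: v0=D3 v1=A3 v2=C4 downbeat m7
bar 4: v0=B2 v1=G3 v2=C4 downbeat m2
bar 5: v0=B2 v1=G3 v2=D4 downbeat m3
bar 6: v0=C3 v1=C4 v2=G4 downbeat P5
  -> R2 @ bar 2 tick 0 v(0, 1): D3/B3 M6 -> C3/G3 P5 similar
  -> R1 @ bar 3 tick 0 v(0, 1): C3/G3 P5 -> D3/A3 P5 similar
  -> R4 @ bar 3 tick 0 v(0, 2): D3/C4 m7 untreated
  -> R4 @ bar 4 tick 0 v(0, 2): B2/C4 m2 untreated
  -> R1 @ bar 6 tick 0 v(1, 2): G3/D4 P5 -> C4/G4 P5 similar
  -> R2 @ bar 6 tick 0 v(0, 1): B2/G3 m6 -> C3/C4 P8 similar
  -> R2 @ bar 6 tick 0 v(0, 2): B2/D4 m3 -> C3/G4 P5 similar

(2, 0, R2, (0, 1))
(3, 0, R1, (0, 1))
(3, 0, R4, (0, 2))
(4, 0, R4, (0, 2))
(6, 0, R1, (1, 2))
(6, 0, R2, (0, 1))
(6, 0, R2, (0, 2))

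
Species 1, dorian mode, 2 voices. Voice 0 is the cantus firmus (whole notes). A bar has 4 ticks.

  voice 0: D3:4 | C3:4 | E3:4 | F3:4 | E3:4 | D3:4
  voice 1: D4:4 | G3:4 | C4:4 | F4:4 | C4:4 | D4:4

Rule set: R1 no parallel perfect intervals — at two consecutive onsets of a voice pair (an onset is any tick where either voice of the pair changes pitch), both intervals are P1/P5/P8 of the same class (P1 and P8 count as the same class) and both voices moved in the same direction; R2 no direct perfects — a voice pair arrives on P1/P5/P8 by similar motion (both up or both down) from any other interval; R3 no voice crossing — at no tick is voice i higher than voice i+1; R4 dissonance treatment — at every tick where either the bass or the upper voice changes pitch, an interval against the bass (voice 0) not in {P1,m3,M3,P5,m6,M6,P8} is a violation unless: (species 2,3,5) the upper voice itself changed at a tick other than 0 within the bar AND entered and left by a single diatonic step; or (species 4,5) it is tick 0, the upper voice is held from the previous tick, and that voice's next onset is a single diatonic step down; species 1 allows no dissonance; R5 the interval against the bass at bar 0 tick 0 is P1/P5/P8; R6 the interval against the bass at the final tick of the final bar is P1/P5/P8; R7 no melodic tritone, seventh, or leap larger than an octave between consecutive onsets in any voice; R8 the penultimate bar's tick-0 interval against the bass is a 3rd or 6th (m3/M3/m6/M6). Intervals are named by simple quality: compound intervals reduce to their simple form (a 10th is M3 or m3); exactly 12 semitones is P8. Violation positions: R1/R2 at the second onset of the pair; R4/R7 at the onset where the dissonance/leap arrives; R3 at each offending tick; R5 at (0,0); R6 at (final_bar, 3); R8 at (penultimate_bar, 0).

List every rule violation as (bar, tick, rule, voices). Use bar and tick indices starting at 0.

(1, 0, R2, (0, 1))
(3, 0, R2, (0, 1))

bar 0: v0=D3 v1=D4 downbeat P8
bar 1: v0=C3 v1=G3 downbeat P5
bar 2: v0=E3 v1=C4 downbeat m6
bar 3: v0=F3 v1=F4 downbeat P8
bar 4: v0=E3 v1=C4 downbeat m6
bar 5: v0=D3 v1=D4 downbeat P8
  -> R2 @ bar 1 tick 0 v(0, 1): D3/D4 P8 -> C3/G3 P5 similar
  -> R2 @ bar 3 tick 0 v(0, 1): E3/C4 m6 -> F3/F4 P8 similar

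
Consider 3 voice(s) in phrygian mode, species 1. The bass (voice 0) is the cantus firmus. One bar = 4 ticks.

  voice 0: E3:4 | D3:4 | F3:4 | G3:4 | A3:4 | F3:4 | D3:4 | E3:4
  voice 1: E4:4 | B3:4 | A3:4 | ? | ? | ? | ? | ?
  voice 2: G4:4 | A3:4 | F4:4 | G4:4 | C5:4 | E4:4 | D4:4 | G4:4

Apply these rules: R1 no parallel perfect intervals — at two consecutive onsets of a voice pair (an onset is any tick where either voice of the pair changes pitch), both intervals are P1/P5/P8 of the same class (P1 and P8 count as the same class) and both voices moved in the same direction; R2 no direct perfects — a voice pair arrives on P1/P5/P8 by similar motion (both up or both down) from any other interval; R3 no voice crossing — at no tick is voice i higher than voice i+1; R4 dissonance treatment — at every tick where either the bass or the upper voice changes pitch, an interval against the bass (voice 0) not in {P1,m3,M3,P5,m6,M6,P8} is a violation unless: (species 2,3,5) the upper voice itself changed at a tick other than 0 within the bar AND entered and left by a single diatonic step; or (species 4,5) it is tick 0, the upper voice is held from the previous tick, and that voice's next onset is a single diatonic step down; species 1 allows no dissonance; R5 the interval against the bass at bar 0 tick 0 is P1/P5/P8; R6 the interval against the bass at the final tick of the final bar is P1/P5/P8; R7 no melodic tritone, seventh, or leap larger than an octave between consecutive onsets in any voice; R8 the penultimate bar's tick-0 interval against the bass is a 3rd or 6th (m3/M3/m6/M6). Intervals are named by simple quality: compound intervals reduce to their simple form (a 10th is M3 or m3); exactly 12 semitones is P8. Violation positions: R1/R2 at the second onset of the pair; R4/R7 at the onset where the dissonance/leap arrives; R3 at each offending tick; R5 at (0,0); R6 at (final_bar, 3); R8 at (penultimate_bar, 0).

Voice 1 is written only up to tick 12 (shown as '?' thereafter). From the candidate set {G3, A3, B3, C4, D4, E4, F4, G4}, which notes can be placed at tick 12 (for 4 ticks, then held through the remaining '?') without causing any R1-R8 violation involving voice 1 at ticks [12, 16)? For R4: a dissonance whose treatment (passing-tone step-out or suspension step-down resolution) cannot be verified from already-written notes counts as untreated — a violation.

G3: legal
A3: violates R4
B3: legal
C4: violates R2,R4
D4: violates R2
E4: legal
F4: violates R4
G4: violates R2,R7

{B3, E4, G3}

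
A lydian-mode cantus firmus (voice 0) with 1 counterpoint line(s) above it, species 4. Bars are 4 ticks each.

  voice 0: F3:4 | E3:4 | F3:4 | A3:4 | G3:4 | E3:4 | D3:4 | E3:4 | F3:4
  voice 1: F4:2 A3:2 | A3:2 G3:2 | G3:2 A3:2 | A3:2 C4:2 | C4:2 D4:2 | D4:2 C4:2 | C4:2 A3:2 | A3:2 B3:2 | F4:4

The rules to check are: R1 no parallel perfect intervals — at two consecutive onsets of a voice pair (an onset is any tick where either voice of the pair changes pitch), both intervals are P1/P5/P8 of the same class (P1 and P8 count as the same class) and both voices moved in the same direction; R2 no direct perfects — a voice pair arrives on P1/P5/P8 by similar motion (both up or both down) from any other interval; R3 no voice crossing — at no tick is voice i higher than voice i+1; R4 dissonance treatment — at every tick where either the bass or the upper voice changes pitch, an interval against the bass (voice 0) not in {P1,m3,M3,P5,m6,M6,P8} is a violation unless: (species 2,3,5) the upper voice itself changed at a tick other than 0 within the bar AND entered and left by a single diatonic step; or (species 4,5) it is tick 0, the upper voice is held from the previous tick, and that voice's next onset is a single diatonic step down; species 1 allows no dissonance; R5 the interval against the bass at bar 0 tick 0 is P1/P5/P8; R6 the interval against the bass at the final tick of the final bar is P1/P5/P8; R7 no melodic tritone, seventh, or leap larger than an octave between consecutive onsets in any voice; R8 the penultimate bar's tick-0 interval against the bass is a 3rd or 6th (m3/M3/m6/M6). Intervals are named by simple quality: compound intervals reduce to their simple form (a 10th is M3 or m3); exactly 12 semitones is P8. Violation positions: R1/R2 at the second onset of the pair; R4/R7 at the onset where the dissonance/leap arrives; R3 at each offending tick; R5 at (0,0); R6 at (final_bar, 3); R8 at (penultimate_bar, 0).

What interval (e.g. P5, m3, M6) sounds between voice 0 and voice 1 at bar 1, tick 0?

P4

voice 0=E3 voice 1=A3 -> P4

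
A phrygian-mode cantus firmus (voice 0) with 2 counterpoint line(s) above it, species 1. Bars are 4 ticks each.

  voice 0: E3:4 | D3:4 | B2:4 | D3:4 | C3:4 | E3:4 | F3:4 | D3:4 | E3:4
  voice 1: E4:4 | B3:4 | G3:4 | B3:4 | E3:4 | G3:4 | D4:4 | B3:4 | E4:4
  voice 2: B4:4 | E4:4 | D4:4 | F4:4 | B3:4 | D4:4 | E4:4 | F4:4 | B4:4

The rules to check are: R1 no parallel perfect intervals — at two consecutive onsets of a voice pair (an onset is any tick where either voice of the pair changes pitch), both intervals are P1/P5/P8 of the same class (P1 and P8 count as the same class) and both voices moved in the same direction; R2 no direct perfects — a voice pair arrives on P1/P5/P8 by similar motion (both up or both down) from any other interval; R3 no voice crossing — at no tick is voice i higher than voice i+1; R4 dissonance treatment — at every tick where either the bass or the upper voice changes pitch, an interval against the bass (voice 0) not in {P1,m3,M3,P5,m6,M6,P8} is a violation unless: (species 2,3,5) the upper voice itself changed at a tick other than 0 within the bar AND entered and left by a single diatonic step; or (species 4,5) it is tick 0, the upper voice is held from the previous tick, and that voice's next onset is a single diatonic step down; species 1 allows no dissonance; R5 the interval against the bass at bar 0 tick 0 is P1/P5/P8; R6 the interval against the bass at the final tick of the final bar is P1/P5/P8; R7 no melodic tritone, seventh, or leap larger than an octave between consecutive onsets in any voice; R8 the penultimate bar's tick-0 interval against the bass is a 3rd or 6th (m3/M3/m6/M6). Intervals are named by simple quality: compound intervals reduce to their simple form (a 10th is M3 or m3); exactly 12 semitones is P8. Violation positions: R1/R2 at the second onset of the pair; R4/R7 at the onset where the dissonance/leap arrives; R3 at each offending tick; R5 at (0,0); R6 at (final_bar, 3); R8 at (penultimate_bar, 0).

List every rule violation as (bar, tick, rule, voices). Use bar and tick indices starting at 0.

(1, 0, R4, (0, 2))
(2, 0, R2, (1, 2))
(4, 0, R2, (1, 2))
(4, 0, R4, (0, 2))
(4, 0, R7, (2,))
(5, 0, R1, (1, 2))
(5, 0, R4, (0, 2))
(6, 0, R4, (0, 2))
(8, 0, R2, (0, 1))
(8, 0, R2, (0, 2))
(8, 0, R2, (1, 2))
(8, 0, R7, (2,))

bar 0: v0=E3 v1=E4 v2=B4 downbeat P5
bar 1: v0=D3 v1=B3 v2=E4 downbeat M2
bar 2: v0=B2 v1=G3 v2=D4 downbeat m3
bar 3: v0=D3 v1=B3 v2=F4 downbeat m3
bar 4: v0=C3 v1=E3 v2=B3 downbeat M7
bar 5: v0=E3 v1=G3 v2=D4 downbeat m7
bar 6: v0=F3 v1=D4 v2=E4 downbeat M7
bar 7: v0=D3 v1=B3 v2=F4 downbeat m3
bar 8: v0=E3 v1=E4 v2=B4 downbeat P5
  -> R4 @ bar 1 tick 0 v(0, 2): D3/E4 M2 untreated
  -> R2 @ bar 2 tick 0 v(1, 2): B3/E4 P4 -> G3/D4 P5 similar
  -> R2 @ bar 4 tick 0 v(1, 2): B3/F4 TT -> E3/B3 P5 similar
  -> R4 @ bar 4 tick 0 v(0, 2): C3/B3 M7 untreated
  -> R7 @ bar 4 tick 0 v(2,): F4->B3 leap 6st
  -> R1 @ bar 5 tick 0 v(1, 2): E3/B3 P5 -> G3/D4 P5 similar
  -> R4 @ bar 5 tick 0 v(0, 2): E3/D4 m7 untreated
  -> R4 @ bar 6 tick 0 v(0, 2): F3/E4 M7 untreated
  -> R2 @ bar 8 tick 0 v(0, 1): D3/B3 M6 -> E3/E4 P8 similar
  -> R2 @ bar 8 tick 0 v(0, 2): D3/F4 m3 -> E3/B4 P5 similar
  -> R2 @ bar 8 tick 0 v(1, 2): B3/F4 TT -> E4/B4 P5 similar
  -> R7 @ bar 8 tick 0 v(2,): F4->B4 leap 6st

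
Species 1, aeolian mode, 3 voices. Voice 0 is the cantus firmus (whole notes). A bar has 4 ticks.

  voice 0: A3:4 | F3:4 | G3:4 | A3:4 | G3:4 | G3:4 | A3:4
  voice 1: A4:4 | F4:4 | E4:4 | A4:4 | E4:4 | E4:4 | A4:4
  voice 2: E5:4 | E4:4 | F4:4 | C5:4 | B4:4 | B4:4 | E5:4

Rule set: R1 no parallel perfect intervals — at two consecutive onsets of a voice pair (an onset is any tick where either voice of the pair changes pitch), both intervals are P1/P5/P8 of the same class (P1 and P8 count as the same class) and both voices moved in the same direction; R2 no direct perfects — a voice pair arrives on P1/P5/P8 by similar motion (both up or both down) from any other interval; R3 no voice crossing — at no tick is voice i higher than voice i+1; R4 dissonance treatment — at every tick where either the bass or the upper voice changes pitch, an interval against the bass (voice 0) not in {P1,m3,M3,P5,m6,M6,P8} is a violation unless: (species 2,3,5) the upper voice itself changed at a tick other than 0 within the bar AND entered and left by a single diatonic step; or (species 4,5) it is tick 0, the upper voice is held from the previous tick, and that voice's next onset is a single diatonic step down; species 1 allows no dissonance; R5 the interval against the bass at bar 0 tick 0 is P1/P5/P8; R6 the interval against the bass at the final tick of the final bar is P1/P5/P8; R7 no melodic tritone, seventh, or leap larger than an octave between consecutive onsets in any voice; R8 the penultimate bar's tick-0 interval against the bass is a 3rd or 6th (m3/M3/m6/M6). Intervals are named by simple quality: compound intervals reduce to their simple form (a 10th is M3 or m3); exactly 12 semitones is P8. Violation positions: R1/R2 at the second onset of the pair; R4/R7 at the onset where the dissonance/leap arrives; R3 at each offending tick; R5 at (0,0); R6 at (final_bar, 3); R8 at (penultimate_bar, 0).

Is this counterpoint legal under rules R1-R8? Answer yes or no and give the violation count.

bar 0: v0=A3 v1=A4 v2=E5 (P5)
bar 1: v0=F3 v1=F4 v2=E4 (M7)
bar 2: v0=G3 v1=E4 v2=F4 (m7)
bar 3: v0=A3 v1=A4 v2=C5 (m3)
bar 4: v0=G3 v1=E4 v2=B4 (M3)
bar 5: v0=G3 v1=E4 v2=B4 (M3)
bar 6: v0=A3 v1=A4 v2=E5 (P5)
  R1 @ bar1.0: A3/A4 P8 -> F3/F4 P8 similar
  R3 @ bar1.0: F4 above E4
  R4 @ bar1.0: F3/E4 M7 untreated
  R3 @ bar1.1: F4 above E4
  R3 @ bar1.2: F4 above E4
  R3 @ bar1.3: F4 above E4
  R4 @ bar2.0: G3/F4 m7 untreated
  R2 @ bar3.0: G3/E4 M6 -> A3/A4 P8 similar
  R2 @ bar4.0: A4/C5 m3 -> E4/B4 P5 similar
  R1 @ bar6.0: E4/B4 P5 -> A4/E5 P5 similar
  R2 @ bar6.0: G3/E4 M6 -> A3/A4 P8 similar
  R2 @ bar6.0: G3/B4 M3 -> A3/E5 P5 similar

No (12 violations)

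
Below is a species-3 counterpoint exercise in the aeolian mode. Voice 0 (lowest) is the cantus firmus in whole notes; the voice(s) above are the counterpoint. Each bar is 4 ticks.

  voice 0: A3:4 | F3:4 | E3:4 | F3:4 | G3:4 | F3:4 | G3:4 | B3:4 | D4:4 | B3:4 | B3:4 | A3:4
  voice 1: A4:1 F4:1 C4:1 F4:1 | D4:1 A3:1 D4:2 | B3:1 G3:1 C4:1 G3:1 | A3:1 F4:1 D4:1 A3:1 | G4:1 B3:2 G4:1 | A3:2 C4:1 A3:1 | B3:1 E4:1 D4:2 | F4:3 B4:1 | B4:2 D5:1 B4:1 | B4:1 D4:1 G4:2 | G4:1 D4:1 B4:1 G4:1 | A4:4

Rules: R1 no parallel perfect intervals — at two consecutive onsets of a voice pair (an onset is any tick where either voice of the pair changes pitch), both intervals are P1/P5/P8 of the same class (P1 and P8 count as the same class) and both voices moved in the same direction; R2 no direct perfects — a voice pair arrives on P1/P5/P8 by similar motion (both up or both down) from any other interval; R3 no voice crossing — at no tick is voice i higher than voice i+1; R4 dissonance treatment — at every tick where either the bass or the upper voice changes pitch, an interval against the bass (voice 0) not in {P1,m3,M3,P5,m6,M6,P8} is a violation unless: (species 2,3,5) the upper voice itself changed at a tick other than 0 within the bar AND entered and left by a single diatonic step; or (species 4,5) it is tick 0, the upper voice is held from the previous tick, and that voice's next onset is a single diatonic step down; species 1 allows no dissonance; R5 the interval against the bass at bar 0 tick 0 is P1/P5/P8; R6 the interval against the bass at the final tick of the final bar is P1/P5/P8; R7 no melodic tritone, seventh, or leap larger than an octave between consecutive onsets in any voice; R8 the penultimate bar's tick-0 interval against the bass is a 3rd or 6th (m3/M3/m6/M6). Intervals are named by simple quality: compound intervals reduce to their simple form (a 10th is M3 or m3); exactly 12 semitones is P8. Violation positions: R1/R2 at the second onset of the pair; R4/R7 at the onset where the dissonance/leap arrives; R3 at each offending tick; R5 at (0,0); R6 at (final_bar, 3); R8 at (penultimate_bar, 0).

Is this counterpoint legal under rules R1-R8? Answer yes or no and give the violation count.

bar 0: v0=A3 v1=A4 (P8)
bar 1: v0=F3 v1=D4 (M6)
bar 2: v0=E3 v1=B3 (P5)
bar 3: v0=F3 v1=A3 (M3)
bar 4: v0=G3 v1=G4 (P8)
bar 5: v0=F3 v1=A3 (M3)
bar 6: v0=G3 v1=B3 (M3)
bar 7: v0=B3 v1=F4 (TT)
bar 8: v0=D4 v1=B4 (M6)
bar 9: v0=B3 v1=B4 (P8)
bar 10: v0=B3 v1=G4 (m6)
bar 11: v0=A3 v1=A4 (P8)
  R2 @ bar2.0: F3/D4 M6 -> E3/B3 P5 similar
  R2 @ bar4.0: F3/A3 M3 -> G3/G4 P8 similar
  R7 @ bar4.0: A3->G4 leap 10st
  R7 @ bar5.0: G4->A3 leap 10st
  R4 @ bar7.0: B3/F4 TT untreated
  R7 @ bar7.3: F4->B4 leap 6st

No (6 violations)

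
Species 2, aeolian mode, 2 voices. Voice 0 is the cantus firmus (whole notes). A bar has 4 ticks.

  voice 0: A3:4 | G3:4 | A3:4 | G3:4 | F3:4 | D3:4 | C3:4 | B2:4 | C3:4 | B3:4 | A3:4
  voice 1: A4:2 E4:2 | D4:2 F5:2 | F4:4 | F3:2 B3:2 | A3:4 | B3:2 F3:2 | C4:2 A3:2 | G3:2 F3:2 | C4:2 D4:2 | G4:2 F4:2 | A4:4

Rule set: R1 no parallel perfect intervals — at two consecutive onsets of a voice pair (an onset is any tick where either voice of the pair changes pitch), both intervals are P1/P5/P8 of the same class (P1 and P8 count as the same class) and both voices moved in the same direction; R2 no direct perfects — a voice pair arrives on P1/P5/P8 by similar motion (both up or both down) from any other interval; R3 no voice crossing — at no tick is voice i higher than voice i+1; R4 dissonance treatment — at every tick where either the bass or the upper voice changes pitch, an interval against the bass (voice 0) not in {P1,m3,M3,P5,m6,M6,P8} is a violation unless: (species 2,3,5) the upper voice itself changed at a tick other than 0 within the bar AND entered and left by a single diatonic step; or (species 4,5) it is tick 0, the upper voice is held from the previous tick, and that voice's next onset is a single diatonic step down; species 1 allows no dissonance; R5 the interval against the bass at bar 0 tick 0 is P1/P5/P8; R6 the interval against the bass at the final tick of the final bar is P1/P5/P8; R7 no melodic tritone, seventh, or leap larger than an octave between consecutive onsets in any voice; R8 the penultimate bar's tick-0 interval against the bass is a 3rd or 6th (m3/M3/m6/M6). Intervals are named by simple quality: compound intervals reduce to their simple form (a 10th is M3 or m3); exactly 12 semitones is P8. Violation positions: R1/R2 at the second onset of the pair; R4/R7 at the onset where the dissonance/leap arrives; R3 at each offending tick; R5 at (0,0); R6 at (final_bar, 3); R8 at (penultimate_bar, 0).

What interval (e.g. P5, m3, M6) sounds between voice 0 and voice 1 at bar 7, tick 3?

voice 0=B2 voice 1=F3 -> TT

TT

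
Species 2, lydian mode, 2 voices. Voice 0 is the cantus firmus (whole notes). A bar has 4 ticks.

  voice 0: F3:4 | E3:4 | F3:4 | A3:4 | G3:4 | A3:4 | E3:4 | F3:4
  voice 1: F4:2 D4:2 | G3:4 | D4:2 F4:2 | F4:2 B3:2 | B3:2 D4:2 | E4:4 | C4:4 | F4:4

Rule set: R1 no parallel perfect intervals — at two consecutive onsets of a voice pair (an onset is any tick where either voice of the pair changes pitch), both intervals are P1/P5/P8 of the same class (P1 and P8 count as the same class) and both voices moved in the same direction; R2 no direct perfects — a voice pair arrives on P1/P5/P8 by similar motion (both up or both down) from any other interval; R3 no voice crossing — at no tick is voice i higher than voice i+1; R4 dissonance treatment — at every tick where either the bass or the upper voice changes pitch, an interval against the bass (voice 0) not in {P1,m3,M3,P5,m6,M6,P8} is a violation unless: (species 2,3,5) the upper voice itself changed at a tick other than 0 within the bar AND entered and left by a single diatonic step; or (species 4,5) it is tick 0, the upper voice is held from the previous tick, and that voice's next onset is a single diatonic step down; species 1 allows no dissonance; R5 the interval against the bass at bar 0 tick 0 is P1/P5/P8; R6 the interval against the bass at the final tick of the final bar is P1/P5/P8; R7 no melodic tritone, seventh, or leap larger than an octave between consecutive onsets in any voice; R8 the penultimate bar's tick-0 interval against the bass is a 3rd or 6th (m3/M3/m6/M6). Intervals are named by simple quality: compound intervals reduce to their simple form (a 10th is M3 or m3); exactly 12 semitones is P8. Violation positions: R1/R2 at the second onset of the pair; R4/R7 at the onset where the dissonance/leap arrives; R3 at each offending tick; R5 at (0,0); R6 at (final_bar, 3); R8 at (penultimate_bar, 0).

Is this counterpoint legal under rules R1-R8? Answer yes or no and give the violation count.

bar 0: v0=F3 v1=F4 (P8)
bar 1: v0=E3 v1=G3 (m3)
bar 2: v0=F3 v1=D4 (M6)
bar 3: v0=A3 v1=F4 (m6)
bar 4: v0=G3 v1=B3 (M3)
bar 5: v0=A3 v1=E4 (P5)
bar 6: v0=E3 v1=C4 (m6)
bar 7: v0=F3 v1=F4 (P8)
  R4 @ bar3.2: A3/B3 M2 untreated
  R7 @ bar3.2: F4->B3 leap 6st
  R1 @ bar5.0: G3/D4 P5 -> A3/E4 P5 similar
  R2 @ bar7.0: E3/C4 m6 -> F3/F4 P8 similar

No (4 violations)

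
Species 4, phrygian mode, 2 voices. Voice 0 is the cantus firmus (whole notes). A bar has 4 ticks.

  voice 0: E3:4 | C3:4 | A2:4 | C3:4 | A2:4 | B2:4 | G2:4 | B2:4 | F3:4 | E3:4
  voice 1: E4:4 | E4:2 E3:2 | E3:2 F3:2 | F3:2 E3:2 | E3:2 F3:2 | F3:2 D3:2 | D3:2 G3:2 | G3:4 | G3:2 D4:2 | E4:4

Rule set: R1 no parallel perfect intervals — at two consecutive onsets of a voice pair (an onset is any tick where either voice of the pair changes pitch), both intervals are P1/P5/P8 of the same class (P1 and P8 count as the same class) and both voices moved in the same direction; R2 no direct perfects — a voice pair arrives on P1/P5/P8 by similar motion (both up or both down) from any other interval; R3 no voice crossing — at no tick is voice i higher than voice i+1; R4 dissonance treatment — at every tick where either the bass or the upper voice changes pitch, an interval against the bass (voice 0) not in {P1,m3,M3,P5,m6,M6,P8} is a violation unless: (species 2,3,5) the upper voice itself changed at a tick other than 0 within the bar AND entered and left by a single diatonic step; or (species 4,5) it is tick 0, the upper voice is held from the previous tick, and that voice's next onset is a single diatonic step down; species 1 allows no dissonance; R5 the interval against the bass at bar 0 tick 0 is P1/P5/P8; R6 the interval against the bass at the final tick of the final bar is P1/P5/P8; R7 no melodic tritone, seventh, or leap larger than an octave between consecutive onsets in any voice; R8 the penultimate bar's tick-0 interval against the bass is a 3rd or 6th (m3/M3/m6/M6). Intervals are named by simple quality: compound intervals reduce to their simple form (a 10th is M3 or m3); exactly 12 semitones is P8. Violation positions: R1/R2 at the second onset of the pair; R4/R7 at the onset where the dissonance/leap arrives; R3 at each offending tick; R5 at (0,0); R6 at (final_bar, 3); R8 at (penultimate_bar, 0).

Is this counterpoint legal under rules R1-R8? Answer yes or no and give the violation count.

bar 0: v0=E3 v1=E4 (P8)
bar 1: v0=C3 v1=E4 (M3)
bar 2: v0=A2 v1=E3 (P5)
bar 3: v0=C3 v1=F3 (P4)
bar 4: v0=A2 v1=E3 (P5)
bar 5: v0=B2 v1=F3 (TT)
bar 6: v0=G2 v1=D3 (P5)
bar 7: v0=B2 v1=G3 (m6)
bar 8: v0=F3 v1=G3 (M2)
bar 9: v0=E3 v1=E4 (P8)
  R4 @ bar5.0: B2/F3 TT untreated
  R4 @ bar8.0: F3/G3 M2 untreated
  R7 @ bar8.0: B2->F3 leap 6st
  R8 @ bar8.0: penult M2 not 3rd/6th

No (4 violations)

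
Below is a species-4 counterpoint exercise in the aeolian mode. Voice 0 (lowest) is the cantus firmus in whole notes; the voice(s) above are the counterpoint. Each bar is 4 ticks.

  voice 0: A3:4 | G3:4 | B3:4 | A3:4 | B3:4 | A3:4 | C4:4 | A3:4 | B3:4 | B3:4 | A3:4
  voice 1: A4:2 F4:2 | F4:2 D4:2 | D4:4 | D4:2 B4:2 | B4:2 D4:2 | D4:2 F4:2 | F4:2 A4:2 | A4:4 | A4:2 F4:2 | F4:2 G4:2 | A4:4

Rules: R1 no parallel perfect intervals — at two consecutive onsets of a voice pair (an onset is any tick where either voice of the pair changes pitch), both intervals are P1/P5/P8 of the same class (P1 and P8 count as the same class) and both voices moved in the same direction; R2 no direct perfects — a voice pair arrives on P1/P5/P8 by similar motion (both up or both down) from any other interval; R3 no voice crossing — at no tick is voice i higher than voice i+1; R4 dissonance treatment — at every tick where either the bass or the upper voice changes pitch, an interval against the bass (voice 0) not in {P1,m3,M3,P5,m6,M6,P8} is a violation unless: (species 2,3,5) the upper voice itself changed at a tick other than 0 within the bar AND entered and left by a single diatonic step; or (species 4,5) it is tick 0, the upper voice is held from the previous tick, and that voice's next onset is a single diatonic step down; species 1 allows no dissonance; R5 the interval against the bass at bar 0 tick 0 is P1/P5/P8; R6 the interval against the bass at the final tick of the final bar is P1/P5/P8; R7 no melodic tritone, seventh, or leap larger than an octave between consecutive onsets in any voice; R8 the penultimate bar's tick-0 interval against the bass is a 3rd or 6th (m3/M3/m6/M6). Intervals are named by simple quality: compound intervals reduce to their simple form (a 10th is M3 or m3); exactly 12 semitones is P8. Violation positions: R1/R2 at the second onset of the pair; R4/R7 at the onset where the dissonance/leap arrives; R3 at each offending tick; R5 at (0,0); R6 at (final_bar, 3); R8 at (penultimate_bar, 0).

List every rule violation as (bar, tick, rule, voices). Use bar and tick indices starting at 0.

(1, 0, R4, (0, 1))
(3, 0, R4, (0, 1))
(3, 2, R4, (0, 1))
(5, 0, R4, (0, 1))
(6, 0, R4, (0, 1))
(8, 0, R4, (0, 1))
(8, 2, R4, (0, 1))
(9, 0, R8, (0, 1))

bar 0: v0=A3 v1=A4 downbeat P8
bar 1: v0=G3 v1=F4 downbeat m7
bar 2: v0=B3 v1=D4 downbeat m3
bar 3: v0=A3 v1=D4 downbeat P4
bar 4: v0=B3 v1=B4 downbeat P8
bar 5: v0=A3 v1=D4 downbeat P4
bar 6: v0=C4 v1=F4 downbeat P4
bar 7: v0=A3 v1=A4 downbeat P8
bar 8: v0=B3 v1=A4 downbeat m7
bar 9: v0=B3 v1=F4 downbeat TT
bar 10: v0=A3 v1=A4 downbeat P8
  -> R4 @ bar 1 tick 0 v(0, 1): G3/F4 m7 untreated
  -> R4 @ bar 3 tick 0 v(0, 1): A3/D4 P4 untreated
  -> R4 @ bar 3 tick 2 v(0, 1): A3/B4 M2 untreated
  -> R4 @ bar 5 tick 0 v(0, 1): A3/D4 P4 untreated
  -> R4 @ bar 6 tick 0 v(0, 1): C4/F4 P4 untreated
  -> R4 @ bar 8 tick 0 v(0, 1): B3/A4 m7 untreated
  -> R4 @ bar 8 tick 2 v(0, 1): B3/F4 TT untreated
  -> R8 @ bar 9 tick 0 v(0, 1): penult TT not 3rd/6th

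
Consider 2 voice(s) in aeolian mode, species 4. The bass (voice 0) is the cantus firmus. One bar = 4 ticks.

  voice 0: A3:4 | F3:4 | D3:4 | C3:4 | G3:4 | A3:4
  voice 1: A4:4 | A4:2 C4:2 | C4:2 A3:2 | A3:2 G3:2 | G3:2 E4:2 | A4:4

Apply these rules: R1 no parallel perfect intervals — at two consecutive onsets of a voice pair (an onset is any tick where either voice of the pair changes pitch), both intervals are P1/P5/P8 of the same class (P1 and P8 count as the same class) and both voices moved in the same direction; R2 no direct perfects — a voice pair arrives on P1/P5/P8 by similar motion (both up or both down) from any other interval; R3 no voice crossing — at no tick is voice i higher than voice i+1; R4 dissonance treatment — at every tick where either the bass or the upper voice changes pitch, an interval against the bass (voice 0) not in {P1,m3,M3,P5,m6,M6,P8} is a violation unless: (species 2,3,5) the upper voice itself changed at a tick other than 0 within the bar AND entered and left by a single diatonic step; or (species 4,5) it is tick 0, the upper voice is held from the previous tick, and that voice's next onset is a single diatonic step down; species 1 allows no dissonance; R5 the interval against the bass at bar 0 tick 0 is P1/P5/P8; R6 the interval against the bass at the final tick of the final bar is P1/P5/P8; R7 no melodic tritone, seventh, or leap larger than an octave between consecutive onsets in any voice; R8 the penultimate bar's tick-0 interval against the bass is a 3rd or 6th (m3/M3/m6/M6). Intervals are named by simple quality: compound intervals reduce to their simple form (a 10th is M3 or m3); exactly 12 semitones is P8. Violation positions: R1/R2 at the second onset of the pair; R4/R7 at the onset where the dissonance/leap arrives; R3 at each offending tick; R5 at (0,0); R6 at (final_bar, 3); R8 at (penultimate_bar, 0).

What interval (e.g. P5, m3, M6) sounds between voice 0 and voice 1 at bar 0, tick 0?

P8

voice 0=A3 voice 1=A4 -> P8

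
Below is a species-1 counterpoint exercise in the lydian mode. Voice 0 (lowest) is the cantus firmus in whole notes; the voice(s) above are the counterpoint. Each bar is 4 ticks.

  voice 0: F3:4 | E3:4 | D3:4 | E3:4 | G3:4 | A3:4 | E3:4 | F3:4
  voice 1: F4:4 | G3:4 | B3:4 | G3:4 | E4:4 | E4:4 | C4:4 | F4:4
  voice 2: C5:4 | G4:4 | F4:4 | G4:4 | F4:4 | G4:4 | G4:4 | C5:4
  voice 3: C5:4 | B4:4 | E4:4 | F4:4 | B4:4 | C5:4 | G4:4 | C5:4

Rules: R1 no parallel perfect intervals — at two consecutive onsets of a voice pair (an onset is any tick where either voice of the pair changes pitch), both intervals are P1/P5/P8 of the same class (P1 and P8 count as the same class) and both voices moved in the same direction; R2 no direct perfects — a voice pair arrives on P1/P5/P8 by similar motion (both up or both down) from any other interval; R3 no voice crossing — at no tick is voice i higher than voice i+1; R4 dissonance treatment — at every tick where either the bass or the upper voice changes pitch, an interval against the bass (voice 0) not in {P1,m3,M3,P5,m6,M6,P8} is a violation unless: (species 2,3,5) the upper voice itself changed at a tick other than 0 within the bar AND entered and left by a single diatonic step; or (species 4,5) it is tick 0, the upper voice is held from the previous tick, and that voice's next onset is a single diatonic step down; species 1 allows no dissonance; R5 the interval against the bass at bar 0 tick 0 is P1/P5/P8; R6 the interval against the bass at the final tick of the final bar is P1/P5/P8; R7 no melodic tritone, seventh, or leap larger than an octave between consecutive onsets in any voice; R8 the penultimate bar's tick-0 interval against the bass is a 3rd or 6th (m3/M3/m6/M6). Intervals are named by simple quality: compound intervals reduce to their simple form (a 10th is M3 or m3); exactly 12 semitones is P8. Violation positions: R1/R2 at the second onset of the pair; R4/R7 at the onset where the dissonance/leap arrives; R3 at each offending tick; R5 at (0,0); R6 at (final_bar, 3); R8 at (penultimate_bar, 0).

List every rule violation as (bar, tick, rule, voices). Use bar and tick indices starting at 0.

bar 0: v0=F3 v1=F4 v2=C5 v3=C5 downbeat P5
bar 1: v0=E3 v1=G3 v2=G4 v3=B4 downbeat P5
bar 2: v0=D3 v1=B3 v2=F4 v3=E4 downbeat M2
bar 3: v0=E3 v1=G3 v2=G4 v3=F4 downbeat m2
bar 4: v0=G3 v1=E4 v2=F4 v3=B4 downbeat M3
bar 5: v0=A3 v1=E4 v2=G4 v3=C5 downbeat m3
bar 6: v0=E3 v1=C4 v2=G4 v3=G4 downbeat m3
bar 7: v0=F3 v1=F4 v2=C5 v3=C5 downbeat P5
  -> R1 @ bar 1 tick 0 v(0, 3): F3/C5 P5 -> E3/B4 P5 similar
  -> R2 @ bar 1 tick 0 v(1, 2): F4/C5 P5 -> G3/G4 P8 similar
  -> R7 @ bar 1 tick 0 v(1,): F4->G3 leap 10st
  -> R3 @ bar 2 tick 0 v(2, 3): F4 above E4
  -> R4 @ bar 2 tick 0 v(0, 3): D3/E4 M2 untreated
  -> R3 @ bar 2 tick 1 v(2, 3): F4 above E4
  -> R3 @ bar 2 tick 2 v(2, 3): F4 above E4
  -> R3 @ bar 2 tick 3 v(2, 3): F4 above E4
  -> R3 @ bar 3 tick 0 v(2, 3): G4 above F4
  -> R4 @ bar 3 tick 0 v(0, 3): E3/F4 m2 untreated
  -> R3 @ bar 3 tick 1 v(2, 3): G4 above F4
  -> R3 @ bar 3 tick 2 v(2, 3): G4 above F4
  -> R3 @ bar 3 tick 3 v(2, 3): G4 above F4
  -> R2 @ bar 4 tick 0 v(1, 3): G3/F4 m7 -> E4/B4 P5 similar
  -> R4 @ bar 4 tick 0 v(0, 2): G3/F4 m7 untreated
  -> R7 @ bar 4 tick 0 v(3,): F4->B4 leap 6st
  -> R4 @ bar 5 tick 0 v(0, 2): A3/G4 m7 untreated
  -> R2 @ bar 6 tick 0 v(1, 3): E4/C5 m6 -> C4/G4 P5 similar
  -> R1 @ bar 7 tick 0 v(1, 2): C4/G4 P5 -> F4/C5 P5 similar
  -> R1 @ bar 7 tick 0 v(1, 3): C4/G4 P5 -> F4/C5 P5 similar
  -> R1 @ bar 7 tick 0 v(2, 3): G4/G4 P1 -> C5/C5 P1 similar
  -> R2 @ bar 7 tick 0 v(0, 1): E3/C4 m6 -> F3/F4 P8 similar
  -> R2 @ bar 7 tick 0 v(0, 2): E3/G4 m3 -> F3/C5 P5 similar
  -> R2 @ bar 7 tick 0 v(0, 3): E3/G4 m3 -> F3/C5 P5 similar

(1, 0, R1, (0, 3))
(1, 0, R2, (1, 2))
(1, 0, R7, (1,))
(2, 0, R3, (2, 3))
(2, 0, R4, (0, 3))
(2, 1, R3, (2, 3))
(2, 2, R3, (2, 3))
(2, 3, R3, (2, 3))
(3, 0, R3, (2, 3))
(3, 0, R4, (0, 3))
(3, 1, R3, (2, 3))
(3, 2, R3, (2, 3))
(3, 3, R3, (2, 3))
(4, 0, R2, (1, 3))
(4, 0, R4, (0, 2))
(4, 0, R7, (3,))
(5, 0, R4, (0, 2))
(6, 0, R2, (1, 3))
(7, 0, R1, (1, 2))
(7, 0, R1, (1, 3))
(7, 0, R1, (2, 3))
(7, 0, R2, (0, 1))
(7, 0, R2, (0, 2))
(7, 0, R2, (0, 3))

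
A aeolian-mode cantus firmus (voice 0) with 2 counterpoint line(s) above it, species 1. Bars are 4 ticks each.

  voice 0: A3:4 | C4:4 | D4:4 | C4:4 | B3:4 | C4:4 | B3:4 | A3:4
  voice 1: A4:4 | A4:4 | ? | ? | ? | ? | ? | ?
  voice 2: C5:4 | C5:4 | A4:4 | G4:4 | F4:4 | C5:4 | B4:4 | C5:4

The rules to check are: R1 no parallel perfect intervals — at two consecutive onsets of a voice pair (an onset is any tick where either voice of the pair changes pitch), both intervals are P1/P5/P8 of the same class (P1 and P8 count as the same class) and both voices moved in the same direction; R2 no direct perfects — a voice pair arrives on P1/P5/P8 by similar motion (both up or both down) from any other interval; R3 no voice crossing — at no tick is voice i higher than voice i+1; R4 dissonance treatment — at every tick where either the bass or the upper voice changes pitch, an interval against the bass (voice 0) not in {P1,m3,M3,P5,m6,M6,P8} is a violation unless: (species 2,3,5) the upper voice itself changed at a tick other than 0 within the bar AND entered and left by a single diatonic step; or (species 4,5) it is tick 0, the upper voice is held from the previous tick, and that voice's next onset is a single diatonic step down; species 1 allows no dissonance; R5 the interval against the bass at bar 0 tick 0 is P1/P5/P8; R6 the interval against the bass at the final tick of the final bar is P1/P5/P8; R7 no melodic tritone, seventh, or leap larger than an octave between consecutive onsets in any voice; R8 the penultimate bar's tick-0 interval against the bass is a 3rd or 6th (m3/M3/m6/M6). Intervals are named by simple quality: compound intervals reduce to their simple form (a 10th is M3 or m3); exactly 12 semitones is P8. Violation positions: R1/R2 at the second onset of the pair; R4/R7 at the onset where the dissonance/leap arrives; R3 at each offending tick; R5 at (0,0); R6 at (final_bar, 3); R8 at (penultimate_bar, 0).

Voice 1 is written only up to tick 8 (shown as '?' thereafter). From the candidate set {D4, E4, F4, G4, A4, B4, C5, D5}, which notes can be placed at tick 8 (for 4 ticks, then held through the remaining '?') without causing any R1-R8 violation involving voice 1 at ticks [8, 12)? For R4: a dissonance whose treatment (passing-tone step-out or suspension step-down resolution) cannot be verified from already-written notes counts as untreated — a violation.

D4: violates R2
E4: violates R4
F4: legal
G4: violates R4
A4: legal
B4: violates R3
C5: violates R3,R4
D5: violates R2,R3

{A4, F4}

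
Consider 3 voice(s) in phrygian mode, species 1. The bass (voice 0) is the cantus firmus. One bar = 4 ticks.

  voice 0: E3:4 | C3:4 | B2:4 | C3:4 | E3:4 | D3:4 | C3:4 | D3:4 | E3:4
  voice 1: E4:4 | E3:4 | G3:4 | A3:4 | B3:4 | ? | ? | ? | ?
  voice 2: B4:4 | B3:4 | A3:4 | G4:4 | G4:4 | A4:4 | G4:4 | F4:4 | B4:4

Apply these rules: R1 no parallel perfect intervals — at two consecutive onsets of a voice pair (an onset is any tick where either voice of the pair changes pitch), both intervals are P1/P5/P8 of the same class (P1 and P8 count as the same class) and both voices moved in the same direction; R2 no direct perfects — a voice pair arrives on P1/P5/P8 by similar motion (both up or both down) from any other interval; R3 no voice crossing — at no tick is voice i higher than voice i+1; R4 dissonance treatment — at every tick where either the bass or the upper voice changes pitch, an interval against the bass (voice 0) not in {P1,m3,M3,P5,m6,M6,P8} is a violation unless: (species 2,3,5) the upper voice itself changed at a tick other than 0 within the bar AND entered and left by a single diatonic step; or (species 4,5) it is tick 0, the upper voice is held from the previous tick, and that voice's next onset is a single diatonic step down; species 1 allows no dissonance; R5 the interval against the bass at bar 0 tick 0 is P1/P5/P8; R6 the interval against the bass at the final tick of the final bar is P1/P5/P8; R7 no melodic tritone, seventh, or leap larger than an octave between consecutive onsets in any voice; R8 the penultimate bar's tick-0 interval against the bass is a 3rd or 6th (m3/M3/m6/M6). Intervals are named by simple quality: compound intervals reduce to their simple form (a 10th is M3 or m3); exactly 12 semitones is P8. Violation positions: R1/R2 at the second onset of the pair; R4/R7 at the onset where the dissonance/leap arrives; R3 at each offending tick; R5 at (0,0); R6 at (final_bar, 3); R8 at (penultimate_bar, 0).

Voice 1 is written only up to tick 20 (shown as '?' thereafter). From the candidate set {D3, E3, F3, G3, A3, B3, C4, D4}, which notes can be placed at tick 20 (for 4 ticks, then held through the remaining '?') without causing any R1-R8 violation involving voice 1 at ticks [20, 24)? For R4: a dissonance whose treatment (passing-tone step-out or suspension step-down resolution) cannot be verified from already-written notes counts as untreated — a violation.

{B3}

D3: violates R2
E3: violates R4
F3: violates R7
G3: violates R4
A3: violates R1
B3: legal
C4: violates R4
D4: violates R2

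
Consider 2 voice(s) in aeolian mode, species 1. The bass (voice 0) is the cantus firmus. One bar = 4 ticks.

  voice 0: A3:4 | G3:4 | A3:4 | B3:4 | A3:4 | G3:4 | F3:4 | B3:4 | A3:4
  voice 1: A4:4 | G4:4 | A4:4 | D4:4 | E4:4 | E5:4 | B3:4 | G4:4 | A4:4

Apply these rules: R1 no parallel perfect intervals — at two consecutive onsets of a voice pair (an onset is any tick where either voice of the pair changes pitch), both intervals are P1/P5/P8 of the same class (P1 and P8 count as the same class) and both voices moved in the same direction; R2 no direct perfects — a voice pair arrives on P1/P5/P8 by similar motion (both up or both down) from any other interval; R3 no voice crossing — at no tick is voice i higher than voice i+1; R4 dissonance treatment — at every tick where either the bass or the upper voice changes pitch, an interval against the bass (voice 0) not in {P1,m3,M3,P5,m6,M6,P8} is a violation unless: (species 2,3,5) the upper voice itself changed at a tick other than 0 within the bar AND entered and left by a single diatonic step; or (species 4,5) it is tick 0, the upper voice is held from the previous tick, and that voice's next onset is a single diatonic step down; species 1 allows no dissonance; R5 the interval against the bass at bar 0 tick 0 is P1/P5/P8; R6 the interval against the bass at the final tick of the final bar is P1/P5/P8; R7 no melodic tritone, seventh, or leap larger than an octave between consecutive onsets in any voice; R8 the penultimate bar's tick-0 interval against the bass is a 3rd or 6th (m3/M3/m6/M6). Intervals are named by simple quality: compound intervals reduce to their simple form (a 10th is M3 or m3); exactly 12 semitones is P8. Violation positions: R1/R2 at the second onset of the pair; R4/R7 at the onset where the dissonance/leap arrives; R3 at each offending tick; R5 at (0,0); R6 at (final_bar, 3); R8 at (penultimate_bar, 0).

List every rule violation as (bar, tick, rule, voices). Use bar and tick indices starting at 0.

bar 0: v0=A3 v1=A4 downbeat P8
bar 1: v0=G3 v1=G4 downbeat P8
bar 2: v0=A3 v1=A4 downbeat P8
bar 3: v0=B3 v1=D4 downbeat m3
bar 4: v0=A3 v1=E4 downbeat P5
bar 5: v0=G3 v1=E5 downbeat M6
bar 6: v0=F3 v1=B3 downbeat TT
bar 7: v0=B3 v1=G4 downbeat m6
bar 8: v0=A3 v1=A4 downbeat P8
  -> R1 @ bar 1 tick 0 v(0, 1): A3/A4 P8 -> G3/G4 P8 similar
  -> R1 @ bar 2 tick 0 v(0, 1): G3/G4 P8 -> A3/A4 P8 similar
  -> R4 @ bar 6 tick 0 v(0, 1): F3/B3 TT untreated
  -> R7 @ bar 6 tick 0 v(1,): E5->B3 leap 17st
  -> R7 @ bar 7 tick 0 v(0,): F3->B3 leap 6st

(1, 0, R1, (0, 1))
(2, 0, R1, (0, 1))
(6, 0, R4, (0, 1))
(6, 0, R7, (1,))
(7, 0, R7, (0,))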